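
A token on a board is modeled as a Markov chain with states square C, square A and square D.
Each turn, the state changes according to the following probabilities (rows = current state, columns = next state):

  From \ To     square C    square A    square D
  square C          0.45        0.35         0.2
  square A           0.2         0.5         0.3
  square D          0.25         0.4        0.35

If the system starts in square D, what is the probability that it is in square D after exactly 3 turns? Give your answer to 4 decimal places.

0.2866

Propagate the distribution vector 3 turns from square D.
After 0 turns: (0.0000, 0.0000, 1.0000)
After 1 turn: (0.2500, 0.4000, 0.3500)
After 2 turns: (0.2800, 0.4275, 0.2925)
After 3 turns: (0.2846, 0.4288, 0.2866)
P(in square D after 3 turns) = 0.2866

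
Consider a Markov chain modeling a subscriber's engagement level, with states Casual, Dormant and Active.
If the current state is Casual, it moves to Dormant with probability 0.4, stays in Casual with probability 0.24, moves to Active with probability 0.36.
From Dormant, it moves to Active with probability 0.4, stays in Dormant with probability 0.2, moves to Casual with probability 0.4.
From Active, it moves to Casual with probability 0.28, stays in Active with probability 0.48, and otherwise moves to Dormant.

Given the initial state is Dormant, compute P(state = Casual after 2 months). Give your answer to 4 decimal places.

Sum over the intermediate state after 1 month:
P = P(Dormant→Casual)·P(Casual→Casual) + P(Dormant→Dormant)·P(Dormant→Casual) + P(Dormant→Active)·P(Active→Casual)
  = 0.4×0.24 + 0.2×0.4 + 0.4×0.28
  = 0.0960 + 0.0800 + 0.1120 = 0.2880

0.2880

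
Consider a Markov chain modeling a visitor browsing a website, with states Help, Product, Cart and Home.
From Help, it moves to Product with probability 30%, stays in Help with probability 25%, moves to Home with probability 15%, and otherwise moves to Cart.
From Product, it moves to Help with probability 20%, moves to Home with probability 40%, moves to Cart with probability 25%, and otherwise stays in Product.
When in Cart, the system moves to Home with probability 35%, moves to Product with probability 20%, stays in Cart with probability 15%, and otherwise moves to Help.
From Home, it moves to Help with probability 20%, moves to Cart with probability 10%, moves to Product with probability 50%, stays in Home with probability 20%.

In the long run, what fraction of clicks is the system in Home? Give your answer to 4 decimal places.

0.2768

Let the stationary distribution be π with π = πP and π_1 + π_2 + π_3 + π_4 = 1.
π_1 = 0.25·π_1 + 0.2·π_2 + 0.3·π_3 + 0.2·π_4
π_2 = 0.3·π_1 + 0.15·π_2 + 0.2·π_3 + 0.5·π_4
π_3 = 0.3·π_1 + 0.25·π_2 + 0.15·π_3 + 0.1·π_4
Solving with the normalization constraint gives π = (0.2316, 0.2916, 0.2001, 0.2768).
So the stationary probability of Home is 0.2768.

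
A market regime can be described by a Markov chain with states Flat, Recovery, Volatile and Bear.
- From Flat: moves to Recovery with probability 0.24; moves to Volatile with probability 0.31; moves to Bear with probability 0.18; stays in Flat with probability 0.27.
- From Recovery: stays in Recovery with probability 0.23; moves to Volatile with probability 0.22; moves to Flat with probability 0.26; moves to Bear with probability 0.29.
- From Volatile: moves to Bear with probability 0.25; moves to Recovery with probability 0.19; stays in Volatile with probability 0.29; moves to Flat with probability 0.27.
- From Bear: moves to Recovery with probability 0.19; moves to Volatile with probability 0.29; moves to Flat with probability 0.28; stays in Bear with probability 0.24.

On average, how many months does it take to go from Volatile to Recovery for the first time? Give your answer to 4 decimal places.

4.9112

Let t(s) be the expected number of months to first reach Recovery from state s, with t(Recovery) = 0. Conditioning on the first month:
t(Flat) = 1 + 0.27·t(Flat) + 0.31·t(Volatile) + 0.18·t(Bear)
t(Volatile) = 1 + 0.27·t(Flat) + 0.29·t(Volatile) + 0.25·t(Bear)
t(Bear) = 1 + 0.28·t(Flat) + 0.29·t(Volatile) + 0.24·t(Bear)
Solving: t(Flat) = 4.6659, t(Volatile) = 4.9112, t(Bear) = 4.9088.
Expected months from Volatile to Recovery: 4.9112.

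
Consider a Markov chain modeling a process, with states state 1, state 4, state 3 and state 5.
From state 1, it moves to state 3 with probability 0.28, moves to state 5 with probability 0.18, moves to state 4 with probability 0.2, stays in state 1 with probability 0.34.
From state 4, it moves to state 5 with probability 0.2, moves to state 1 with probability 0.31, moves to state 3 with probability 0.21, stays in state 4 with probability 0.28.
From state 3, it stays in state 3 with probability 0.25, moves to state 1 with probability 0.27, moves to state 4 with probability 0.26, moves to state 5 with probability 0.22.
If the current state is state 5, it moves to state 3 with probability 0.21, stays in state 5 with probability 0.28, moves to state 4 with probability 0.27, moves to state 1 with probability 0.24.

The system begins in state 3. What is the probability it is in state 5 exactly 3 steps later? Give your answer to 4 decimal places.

Propagate the distribution vector 3 steps from state 3.
After 0 steps: (0.0000, 0.0000, 1.0000, 0.0000)
After 1 step: (0.2700, 0.2600, 0.2500, 0.2200)
After 2 steps: (0.2927, 0.2512, 0.2389, 0.2172)
After 3 steps: (0.2940, 0.2496, 0.2400, 0.2163)
P(in state 5 after 3 steps) = 0.2163

0.2163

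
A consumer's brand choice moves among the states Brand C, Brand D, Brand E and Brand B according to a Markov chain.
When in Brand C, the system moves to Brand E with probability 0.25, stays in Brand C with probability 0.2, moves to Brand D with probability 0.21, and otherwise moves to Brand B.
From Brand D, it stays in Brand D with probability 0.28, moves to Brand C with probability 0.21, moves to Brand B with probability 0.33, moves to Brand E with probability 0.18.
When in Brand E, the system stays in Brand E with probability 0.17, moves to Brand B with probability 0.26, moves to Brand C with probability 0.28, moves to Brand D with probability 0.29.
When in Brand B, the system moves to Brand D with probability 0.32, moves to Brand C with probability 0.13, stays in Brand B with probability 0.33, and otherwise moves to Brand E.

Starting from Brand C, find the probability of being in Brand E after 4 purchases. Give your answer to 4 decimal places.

Propagate the distribution vector 4 purchases from Brand C.
After 0 purchases: (1.0000, 0.0000, 0.0000, 0.0000)
After 1 purchase: (0.2000, 0.2100, 0.2500, 0.3400)
After 2 purchases: (0.1983, 0.2821, 0.2051, 0.3145)
After 3 purchases: (0.1972, 0.2808, 0.2044, 0.3176)
After 4 purchases: (0.1969, 0.2809, 0.2045, 0.3177)
P(in Brand E after 4 purchases) = 0.2045

0.2045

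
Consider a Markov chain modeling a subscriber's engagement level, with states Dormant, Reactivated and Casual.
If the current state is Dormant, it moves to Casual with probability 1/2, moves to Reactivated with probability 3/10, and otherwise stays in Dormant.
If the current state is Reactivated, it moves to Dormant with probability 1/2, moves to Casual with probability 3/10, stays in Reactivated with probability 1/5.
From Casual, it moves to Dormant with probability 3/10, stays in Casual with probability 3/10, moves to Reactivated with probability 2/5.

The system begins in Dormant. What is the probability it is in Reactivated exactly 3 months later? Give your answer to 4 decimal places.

Propagate the distribution vector 3 months from Dormant.
After 0 months: (1.0000, 0.0000, 0.0000)
After 1 month: (0.2000, 0.3000, 0.5000)
After 2 months: (0.3400, 0.3200, 0.3400)
After 3 months: (0.3300, 0.3020, 0.3680)
P(in Reactivated after 3 months) = 0.3020

0.3020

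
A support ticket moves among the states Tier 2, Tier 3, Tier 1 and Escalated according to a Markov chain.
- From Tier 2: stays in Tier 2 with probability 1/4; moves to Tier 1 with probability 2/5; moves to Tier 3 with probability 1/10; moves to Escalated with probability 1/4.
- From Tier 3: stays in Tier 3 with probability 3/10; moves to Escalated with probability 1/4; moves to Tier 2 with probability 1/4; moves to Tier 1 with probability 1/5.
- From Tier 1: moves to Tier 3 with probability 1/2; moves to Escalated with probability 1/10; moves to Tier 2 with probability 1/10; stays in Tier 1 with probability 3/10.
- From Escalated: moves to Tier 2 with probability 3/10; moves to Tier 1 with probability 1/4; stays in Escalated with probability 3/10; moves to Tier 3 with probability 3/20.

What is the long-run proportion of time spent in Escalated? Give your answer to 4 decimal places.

0.2185

Let the stationary distribution be π with π = πP and π_1 + π_2 + π_3 + π_4 = 1.
π_1 = 0.25·π_1 + 0.25·π_2 + 0.1·π_3 + 0.3·π_4
π_2 = 0.1·π_1 + 0.3·π_2 + 0.5·π_3 + 0.15·π_4
π_3 = 0.4·π_1 + 0.2·π_2 + 0.3·π_3 + 0.25·π_4
Solving with the normalization constraint gives π = (0.2185, 0.2801, 0.2829, 0.2185).
So the stationary probability of Escalated is 0.2185.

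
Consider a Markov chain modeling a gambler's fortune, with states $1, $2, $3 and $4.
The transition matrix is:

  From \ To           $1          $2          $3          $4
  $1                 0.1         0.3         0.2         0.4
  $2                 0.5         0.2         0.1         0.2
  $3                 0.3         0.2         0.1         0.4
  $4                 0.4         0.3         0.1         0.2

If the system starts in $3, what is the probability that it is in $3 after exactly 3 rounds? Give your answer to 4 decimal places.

Propagate the distribution vector 3 rounds from $3.
After 0 rounds: (0.0000, 0.0000, 1.0000, 0.0000)
After 1 round: (0.3000, 0.2000, 0.1000, 0.4000)
After 2 rounds: (0.3200, 0.2700, 0.1300, 0.2800)
After 3 rounds: (0.3180, 0.2600, 0.1320, 0.2900)
P(in $3 after 3 rounds) = 0.1320

0.1320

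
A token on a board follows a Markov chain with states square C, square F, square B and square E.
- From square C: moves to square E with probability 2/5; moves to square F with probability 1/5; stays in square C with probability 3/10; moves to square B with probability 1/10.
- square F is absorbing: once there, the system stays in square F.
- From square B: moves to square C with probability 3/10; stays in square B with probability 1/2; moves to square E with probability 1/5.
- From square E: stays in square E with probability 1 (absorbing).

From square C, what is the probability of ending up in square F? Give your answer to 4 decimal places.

0.3125

Let h(s) be the probability of absorption at square F starting from transient state s. Then h(square F) = 1 and h(square E) = 0. By first-step analysis:
h(square C) = 0.3·h(square C) + 0.2·1 + 0.1·h(square B) + 0.4·0
h(square B) = 0.3·h(square C) + 0.5·h(square B) + 0.2·0
Solving: h(square C) = 0.3125, h(square B) = 0.1875.
Starting from square C, the probability is 0.3125.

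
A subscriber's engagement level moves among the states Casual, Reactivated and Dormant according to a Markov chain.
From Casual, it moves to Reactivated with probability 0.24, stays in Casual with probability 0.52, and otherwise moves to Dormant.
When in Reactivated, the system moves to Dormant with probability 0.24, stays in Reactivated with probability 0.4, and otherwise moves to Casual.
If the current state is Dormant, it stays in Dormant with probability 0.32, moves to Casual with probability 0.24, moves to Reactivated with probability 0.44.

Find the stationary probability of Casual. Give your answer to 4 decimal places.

Let the stationary distribution be π with π = πP and π_1 + π_2 + π_3 = 1.
π_1 = 0.52·π_1 + 0.36·π_2 + 0.24·π_3
π_2 = 0.24·π_1 + 0.4·π_2 + 0.44·π_3
Solving with the normalization constraint gives π = (0.3913, 0.3478, 0.2609).
So the stationary probability of Casual is 0.3913.

0.3913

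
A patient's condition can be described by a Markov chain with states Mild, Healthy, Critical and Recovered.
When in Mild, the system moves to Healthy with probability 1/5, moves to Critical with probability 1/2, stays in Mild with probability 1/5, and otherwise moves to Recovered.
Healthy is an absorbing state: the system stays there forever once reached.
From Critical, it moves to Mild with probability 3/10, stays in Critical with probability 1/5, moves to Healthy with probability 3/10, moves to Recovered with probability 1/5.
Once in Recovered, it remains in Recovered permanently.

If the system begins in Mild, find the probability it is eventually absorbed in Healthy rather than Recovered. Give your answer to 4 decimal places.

0.6327

Let h(s) be the probability of absorption at Healthy starting from transient state s. Then h(Healthy) = 1 and h(Recovered) = 0. By first-step analysis:
h(Mild) = 0.2·h(Mild) + 0.2·1 + 0.5·h(Critical) + 0.1·0
h(Critical) = 0.3·h(Mild) + 0.3·1 + 0.2·h(Critical) + 0.2·0
Solving: h(Mild) = 0.6327, h(Critical) = 0.6122.
Starting from Mild, the probability is 0.6327.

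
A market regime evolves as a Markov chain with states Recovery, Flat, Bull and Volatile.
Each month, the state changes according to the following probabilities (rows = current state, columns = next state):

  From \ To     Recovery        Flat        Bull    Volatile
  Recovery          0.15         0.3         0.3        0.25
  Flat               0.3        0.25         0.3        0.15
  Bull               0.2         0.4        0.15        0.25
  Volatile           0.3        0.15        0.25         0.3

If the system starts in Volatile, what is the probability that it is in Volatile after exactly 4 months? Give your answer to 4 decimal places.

0.2344

Propagate the distribution vector 4 months from Volatile.
After 0 months: (0.0000, 0.0000, 0.0000, 1.0000)
After 1 month: (0.3000, 0.1500, 0.2500, 0.3000)
After 2 months: (0.2300, 0.2725, 0.2475, 0.2500)
After 3 months: (0.2408, 0.2736, 0.2504, 0.2353)
After 4 months: (0.2389, 0.2761, 0.2507, 0.2344)
P(in Volatile after 4 months) = 0.2344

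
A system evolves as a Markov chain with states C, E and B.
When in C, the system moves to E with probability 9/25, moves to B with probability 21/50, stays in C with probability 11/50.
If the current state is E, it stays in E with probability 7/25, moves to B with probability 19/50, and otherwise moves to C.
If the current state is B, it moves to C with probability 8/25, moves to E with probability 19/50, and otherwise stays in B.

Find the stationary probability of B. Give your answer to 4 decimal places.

Let the stationary distribution be π with π = πP and π_1 + π_2 + π_3 = 1.
π_1 = 0.22·π_1 + 0.34·π_2 + 0.32·π_3
π_2 = 0.36·π_1 + 0.28·π_2 + 0.38·π_3
Solving with the normalization constraint gives π = (0.2971, 0.3401, 0.3629).
So the stationary probability of B is 0.3629.

0.3629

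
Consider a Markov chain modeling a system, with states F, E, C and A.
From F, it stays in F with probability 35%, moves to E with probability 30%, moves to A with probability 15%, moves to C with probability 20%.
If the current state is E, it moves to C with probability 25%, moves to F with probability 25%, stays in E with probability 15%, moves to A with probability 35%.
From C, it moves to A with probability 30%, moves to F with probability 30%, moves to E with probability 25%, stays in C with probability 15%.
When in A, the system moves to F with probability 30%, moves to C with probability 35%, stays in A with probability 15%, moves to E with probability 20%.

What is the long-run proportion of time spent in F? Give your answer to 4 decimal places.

Let the stationary distribution be π with π = πP and π_1 + π_2 + π_3 + π_4 = 1.
π_1 = 0.35·π_1 + 0.25·π_2 + 0.3·π_3 + 0.3·π_4
π_2 = 0.3·π_1 + 0.15·π_2 + 0.25·π_3 + 0.2·π_4
π_3 = 0.2·π_1 + 0.25·π_2 + 0.15·π_3 + 0.35·π_4
Solving with the normalization constraint gives π = (0.3037, 0.2306, 0.2345, 0.2313).
So the stationary probability of F is 0.3037.

0.3037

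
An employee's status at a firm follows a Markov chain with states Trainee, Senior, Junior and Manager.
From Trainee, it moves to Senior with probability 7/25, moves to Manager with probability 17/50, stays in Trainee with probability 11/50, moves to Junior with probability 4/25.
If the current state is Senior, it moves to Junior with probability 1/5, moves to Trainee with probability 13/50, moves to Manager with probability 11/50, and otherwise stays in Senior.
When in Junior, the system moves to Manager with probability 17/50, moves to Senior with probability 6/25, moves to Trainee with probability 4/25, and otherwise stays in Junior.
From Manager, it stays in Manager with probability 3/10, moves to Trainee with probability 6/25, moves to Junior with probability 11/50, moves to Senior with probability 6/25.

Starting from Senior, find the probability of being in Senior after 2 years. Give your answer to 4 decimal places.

0.2760

Propagate the distribution vector 2 years from Senior.
After 0 years: (0.0000, 1.0000, 0.0000, 0.0000)
After 1 year: (0.2600, 0.3200, 0.2000, 0.2200)
After 2 years: (0.2252, 0.2760, 0.2060, 0.2928)
P(in Senior after 2 years) = 0.2760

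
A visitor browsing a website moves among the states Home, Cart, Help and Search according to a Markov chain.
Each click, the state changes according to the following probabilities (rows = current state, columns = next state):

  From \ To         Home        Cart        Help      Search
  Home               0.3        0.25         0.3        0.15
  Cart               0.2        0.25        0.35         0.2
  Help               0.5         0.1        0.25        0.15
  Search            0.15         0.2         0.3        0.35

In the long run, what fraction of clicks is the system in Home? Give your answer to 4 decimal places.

0.3095

Let the stationary distribution be π with π = πP and π_1 + π_2 + π_3 + π_4 = 1.
π_1 = 0.3·π_1 + 0.2·π_2 + 0.5·π_3 + 0.15·π_4
π_2 = 0.25·π_1 + 0.25·π_2 + 0.1·π_3 + 0.2·π_4
π_3 = 0.3·π_1 + 0.35·π_2 + 0.25·π_3 + 0.3·π_4
Solving with the normalization constraint gives π = (0.3095, 0.1958, 0.2950, 0.1997).
So the stationary probability of Home is 0.3095.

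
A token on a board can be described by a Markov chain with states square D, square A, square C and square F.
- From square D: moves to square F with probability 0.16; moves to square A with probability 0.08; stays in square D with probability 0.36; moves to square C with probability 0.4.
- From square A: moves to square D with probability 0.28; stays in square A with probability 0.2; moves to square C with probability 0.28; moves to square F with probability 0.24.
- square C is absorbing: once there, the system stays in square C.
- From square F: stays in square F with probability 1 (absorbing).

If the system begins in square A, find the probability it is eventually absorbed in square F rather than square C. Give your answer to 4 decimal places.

0.4052

Let h(s) be the probability of absorption at square F starting from transient state s. Then h(square F) = 1 and h(square C) = 0. By first-step analysis:
h(square D) = 0.36·h(square D) + 0.08·h(square A) + 0.4·0 + 0.16·1
h(square A) = 0.28·h(square D) + 0.2·h(square A) + 0.28·0 + 0.24·1
Solving: h(square D) = 0.3007, h(square A) = 0.4052.
Starting from square A, the probability is 0.4052.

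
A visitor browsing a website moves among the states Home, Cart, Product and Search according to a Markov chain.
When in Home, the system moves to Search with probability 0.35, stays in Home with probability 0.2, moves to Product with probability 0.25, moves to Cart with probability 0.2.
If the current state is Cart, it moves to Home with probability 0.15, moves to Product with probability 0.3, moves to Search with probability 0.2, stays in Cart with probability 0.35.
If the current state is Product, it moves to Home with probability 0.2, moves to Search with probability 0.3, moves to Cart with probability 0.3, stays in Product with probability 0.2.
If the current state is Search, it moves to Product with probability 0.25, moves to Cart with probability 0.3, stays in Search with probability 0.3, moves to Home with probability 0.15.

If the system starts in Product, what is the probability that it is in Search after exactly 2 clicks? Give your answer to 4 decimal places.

0.2800

Propagate the distribution vector 2 clicks from Product.
After 0 clicks: (0.0000, 0.0000, 1.0000, 0.0000)
After 1 click: (0.2000, 0.3000, 0.2000, 0.3000)
After 2 clicks: (0.1700, 0.2950, 0.2550, 0.2800)
P(in Search after 2 clicks) = 0.2800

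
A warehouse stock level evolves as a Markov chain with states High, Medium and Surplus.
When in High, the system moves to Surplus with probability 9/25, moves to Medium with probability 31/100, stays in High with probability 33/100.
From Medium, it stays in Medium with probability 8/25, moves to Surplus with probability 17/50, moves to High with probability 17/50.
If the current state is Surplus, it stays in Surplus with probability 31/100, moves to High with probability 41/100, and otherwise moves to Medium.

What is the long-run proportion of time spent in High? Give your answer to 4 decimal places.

Let the stationary distribution be π with π = πP and π_1 + π_2 + π_3 = 1.
π_1 = 0.33·π_1 + 0.34·π_2 + 0.41·π_3
π_2 = 0.31·π_1 + 0.32·π_2 + 0.28·π_3
Solving with the normalization constraint gives π = (0.3600, 0.3029, 0.3371).
So the stationary probability of High is 0.3600.

0.3600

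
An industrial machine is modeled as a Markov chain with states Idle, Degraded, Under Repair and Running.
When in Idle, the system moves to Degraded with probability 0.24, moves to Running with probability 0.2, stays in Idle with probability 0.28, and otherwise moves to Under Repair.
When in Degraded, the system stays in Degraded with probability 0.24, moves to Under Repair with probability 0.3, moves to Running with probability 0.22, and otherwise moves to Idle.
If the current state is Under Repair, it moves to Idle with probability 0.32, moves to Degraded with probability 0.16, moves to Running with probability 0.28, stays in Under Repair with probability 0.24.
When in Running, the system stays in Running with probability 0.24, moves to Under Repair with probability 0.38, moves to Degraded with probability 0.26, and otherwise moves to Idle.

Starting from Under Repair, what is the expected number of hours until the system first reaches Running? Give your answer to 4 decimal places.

4.0875

Let t(s) be the expected number of hours to first reach Running from state s, with t(Running) = 0. Conditioning on the first hour:
t(Idle) = 1 + 0.28·t(Idle) + 0.24·t(Degraded) + 0.28·t(Under Repair)
t(Degraded) = 1 + 0.24·t(Idle) + 0.24·t(Degraded) + 0.3·t(Under Repair)
t(Under Repair) = 1 + 0.32·t(Idle) + 0.16·t(Degraded) + 0.24·t(Under Repair)
Solving: t(Idle) = 4.4202, t(Degraded) = 4.3251, t(Under Repair) = 4.0875.
Expected hours from Under Repair to Running: 4.0875.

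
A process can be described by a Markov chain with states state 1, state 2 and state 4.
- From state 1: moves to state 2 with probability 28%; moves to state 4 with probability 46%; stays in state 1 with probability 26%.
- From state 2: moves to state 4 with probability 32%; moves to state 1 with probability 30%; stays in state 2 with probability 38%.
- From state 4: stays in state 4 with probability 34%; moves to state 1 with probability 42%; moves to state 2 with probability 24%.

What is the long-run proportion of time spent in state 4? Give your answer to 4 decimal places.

Let the stationary distribution be π with π = πP and π_1 + π_2 + π_3 = 1.
π_1 = 0.26·π_1 + 0.3·π_2 + 0.42·π_3
π_2 = 0.28·π_1 + 0.38·π_2 + 0.24·π_3
Solving with the normalization constraint gives π = (0.3316, 0.2945, 0.3739).
So the stationary probability of state 4 is 0.3739.

0.3739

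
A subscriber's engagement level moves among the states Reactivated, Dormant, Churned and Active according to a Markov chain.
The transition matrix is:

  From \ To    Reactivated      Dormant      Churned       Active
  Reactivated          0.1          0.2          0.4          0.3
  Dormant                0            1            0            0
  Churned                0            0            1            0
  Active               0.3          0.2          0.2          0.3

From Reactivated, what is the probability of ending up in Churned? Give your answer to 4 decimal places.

Let h(s) be the probability of absorption at Churned starting from transient state s. Then h(Churned) = 1 and h(Dormant) = 0. By first-step analysis:
h(Reactivated) = 0.1·h(Reactivated) + 0.2·0 + 0.4·1 + 0.3·h(Active)
h(Active) = 0.3·h(Reactivated) + 0.2·0 + 0.2·1 + 0.3·h(Active)
Solving: h(Reactivated) = 0.6296, h(Active) = 0.5556.
Starting from Reactivated, the probability is 0.6296.

0.6296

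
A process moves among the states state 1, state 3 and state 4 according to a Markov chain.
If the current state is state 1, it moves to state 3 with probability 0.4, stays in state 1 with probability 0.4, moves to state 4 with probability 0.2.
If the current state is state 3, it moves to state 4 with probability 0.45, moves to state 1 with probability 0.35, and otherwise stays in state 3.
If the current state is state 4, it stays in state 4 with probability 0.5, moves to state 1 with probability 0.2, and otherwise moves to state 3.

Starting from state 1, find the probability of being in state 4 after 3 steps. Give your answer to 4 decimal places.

0.3830

Propagate the distribution vector 3 steps from state 1.
After 0 steps: (1.0000, 0.0000, 0.0000)
After 1 step: (0.4000, 0.4000, 0.2000)
After 2 steps: (0.3400, 0.3000, 0.3600)
After 3 steps: (0.3130, 0.3040, 0.3830)
P(in state 4 after 3 steps) = 0.3830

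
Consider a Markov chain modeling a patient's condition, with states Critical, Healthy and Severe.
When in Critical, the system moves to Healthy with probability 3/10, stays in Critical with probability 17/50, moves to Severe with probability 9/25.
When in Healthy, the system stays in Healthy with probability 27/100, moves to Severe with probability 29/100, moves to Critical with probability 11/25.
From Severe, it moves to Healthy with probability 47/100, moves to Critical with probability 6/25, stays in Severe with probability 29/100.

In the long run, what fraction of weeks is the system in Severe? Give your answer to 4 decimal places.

Let the stationary distribution be π with π = πP and π_1 + π_2 + π_3 = 1.
π_1 = 0.34·π_1 + 0.44·π_2 + 0.24·π_3
π_2 = 0.3·π_1 + 0.27·π_2 + 0.47·π_3
Solving with the normalization constraint gives π = (0.3429, 0.3431, 0.3140).
So the stationary probability of Severe is 0.3140.

0.3140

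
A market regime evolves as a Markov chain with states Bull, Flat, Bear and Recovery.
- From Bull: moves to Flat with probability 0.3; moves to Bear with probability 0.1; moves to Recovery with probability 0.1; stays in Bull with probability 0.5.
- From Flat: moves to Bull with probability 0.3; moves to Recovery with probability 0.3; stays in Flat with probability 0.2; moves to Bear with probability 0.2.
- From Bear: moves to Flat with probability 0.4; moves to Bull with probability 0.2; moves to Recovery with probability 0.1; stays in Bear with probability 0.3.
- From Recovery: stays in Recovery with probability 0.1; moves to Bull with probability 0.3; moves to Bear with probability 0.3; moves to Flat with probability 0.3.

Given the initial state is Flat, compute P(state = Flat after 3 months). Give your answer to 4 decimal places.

Propagate the distribution vector 3 months from Flat.
After 0 months: (0.0000, 1.0000, 0.0000, 0.0000)
After 1 month: (0.3000, 0.2000, 0.2000, 0.3000)
After 2 months: (0.3400, 0.3000, 0.2200, 0.1400)
After 3 months: (0.3460, 0.2920, 0.2020, 0.1600)
P(in Flat after 3 months) = 0.2920

0.2920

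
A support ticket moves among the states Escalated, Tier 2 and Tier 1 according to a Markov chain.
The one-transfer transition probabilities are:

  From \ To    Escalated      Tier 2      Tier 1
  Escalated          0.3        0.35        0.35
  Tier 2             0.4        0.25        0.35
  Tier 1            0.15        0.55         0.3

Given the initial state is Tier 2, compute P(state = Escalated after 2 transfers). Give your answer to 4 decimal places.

0.2725

Sum over the intermediate state after 1 transfer:
P = P(Tier 2→Escalated)·P(Escalated→Escalated) + P(Tier 2→Tier 2)·P(Tier 2→Escalated) + P(Tier 2→Tier 1)·P(Tier 1→Escalated)
  = 0.4×0.3 + 0.25×0.4 + 0.35×0.15
  = 0.1200 + 0.1000 + 0.0525 = 0.2725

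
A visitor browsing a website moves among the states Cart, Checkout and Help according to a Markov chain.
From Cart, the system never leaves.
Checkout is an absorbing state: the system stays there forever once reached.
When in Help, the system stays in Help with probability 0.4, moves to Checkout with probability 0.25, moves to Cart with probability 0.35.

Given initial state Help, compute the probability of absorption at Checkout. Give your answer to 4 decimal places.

Let h(s) be the probability of absorption at Checkout starting from transient state s. Then h(Checkout) = 1 and h(Cart) = 0. By first-step analysis:
h(Help) = 0.35·0 + 0.25·1 + 0.4·h(Help)
Solving: h(Help) = 0.4167.
Starting from Help, the probability is 0.4167.

0.4167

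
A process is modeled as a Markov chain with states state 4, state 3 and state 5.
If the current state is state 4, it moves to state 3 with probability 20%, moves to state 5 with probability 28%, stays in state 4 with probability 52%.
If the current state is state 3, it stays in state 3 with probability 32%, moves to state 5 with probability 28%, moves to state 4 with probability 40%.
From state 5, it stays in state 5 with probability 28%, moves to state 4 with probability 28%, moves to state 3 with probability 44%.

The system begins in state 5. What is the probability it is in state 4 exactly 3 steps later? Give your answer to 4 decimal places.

Propagate the distribution vector 3 steps from state 5.
After 0 steps: (0.0000, 0.0000, 1.0000)
After 1 step: (0.2800, 0.4400, 0.2800)
After 2 steps: (0.4000, 0.3200, 0.2800)
After 3 steps: (0.4144, 0.3056, 0.2800)
P(in state 4 after 3 steps) = 0.4144

0.4144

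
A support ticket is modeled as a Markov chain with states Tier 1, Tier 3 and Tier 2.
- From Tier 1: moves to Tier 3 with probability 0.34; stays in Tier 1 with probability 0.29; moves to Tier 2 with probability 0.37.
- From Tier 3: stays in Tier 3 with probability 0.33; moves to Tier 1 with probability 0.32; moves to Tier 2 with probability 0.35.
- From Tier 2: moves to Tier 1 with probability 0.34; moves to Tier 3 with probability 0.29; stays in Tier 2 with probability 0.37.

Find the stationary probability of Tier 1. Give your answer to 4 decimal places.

Let the stationary distribution be π with π = πP and π_1 + π_2 + π_3 = 1.
π_1 = 0.29·π_1 + 0.32·π_2 + 0.34·π_3
π_2 = 0.34·π_1 + 0.33·π_2 + 0.29·π_3
Solving with the normalization constraint gives π = (0.3177, 0.3186, 0.3636).
So the stationary probability of Tier 1 is 0.3177.

0.3177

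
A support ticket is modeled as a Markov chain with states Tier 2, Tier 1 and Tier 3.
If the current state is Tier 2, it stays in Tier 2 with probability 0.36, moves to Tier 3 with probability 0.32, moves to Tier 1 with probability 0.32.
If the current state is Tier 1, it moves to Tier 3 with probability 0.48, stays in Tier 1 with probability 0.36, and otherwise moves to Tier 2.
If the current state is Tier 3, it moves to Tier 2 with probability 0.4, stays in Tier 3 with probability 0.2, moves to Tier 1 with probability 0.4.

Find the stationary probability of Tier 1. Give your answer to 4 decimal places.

Let the stationary distribution be π with π = πP and π_1 + π_2 + π_3 = 1.
π_1 = 0.36·π_1 + 0.16·π_2 + 0.4·π_3
π_2 = 0.32·π_1 + 0.36·π_2 + 0.4·π_3
Solving with the normalization constraint gives π = (0.3012, 0.3614, 0.3373).
So the stationary probability of Tier 1 is 0.3614.

0.3614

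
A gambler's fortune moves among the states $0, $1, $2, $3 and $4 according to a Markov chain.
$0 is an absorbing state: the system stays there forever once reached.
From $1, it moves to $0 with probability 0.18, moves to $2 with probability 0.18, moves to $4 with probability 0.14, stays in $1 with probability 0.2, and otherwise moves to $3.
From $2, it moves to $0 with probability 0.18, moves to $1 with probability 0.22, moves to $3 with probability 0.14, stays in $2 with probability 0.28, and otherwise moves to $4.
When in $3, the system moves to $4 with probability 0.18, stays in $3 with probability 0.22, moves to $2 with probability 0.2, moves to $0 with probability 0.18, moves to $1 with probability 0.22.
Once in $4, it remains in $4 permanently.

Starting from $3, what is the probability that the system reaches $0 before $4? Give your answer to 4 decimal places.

0.5123

Let h(s) be the probability of absorption at $0 starting from transient state s. Then h($0) = 1 and h($4) = 0. By first-step analysis:
h($1) = 0.18·1 + 0.2·h($1) + 0.18·h($2) + 0.3·h($3) + 0.14·0
h($2) = 0.18·1 + 0.22·h($1) + 0.28·h($2) + 0.14·h($3) + 0.18·0
h($3) = 0.18·1 + 0.22·h($1) + 0.2·h($2) + 0.22·h($3) + 0.18·0
Solving: h($1) = 0.5324, h($2) = 0.5123, h($3) = 0.5123.
Starting from $3, the probability is 0.5123.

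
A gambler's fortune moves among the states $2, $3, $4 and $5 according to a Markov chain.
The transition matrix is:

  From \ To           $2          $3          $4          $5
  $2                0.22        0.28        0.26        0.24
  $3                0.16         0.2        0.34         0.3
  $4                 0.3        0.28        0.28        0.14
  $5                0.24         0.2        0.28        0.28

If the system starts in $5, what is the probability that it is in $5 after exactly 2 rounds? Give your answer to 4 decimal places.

Propagate the distribution vector 2 rounds from $5.
After 0 rounds: (0.0000, 0.0000, 0.0000, 1.0000)
After 1 round: (0.2400, 0.2000, 0.2800, 0.2800)
After 2 rounds: (0.2360, 0.2416, 0.2872, 0.2352)
P(in $5 after 2 rounds) = 0.2352

0.2352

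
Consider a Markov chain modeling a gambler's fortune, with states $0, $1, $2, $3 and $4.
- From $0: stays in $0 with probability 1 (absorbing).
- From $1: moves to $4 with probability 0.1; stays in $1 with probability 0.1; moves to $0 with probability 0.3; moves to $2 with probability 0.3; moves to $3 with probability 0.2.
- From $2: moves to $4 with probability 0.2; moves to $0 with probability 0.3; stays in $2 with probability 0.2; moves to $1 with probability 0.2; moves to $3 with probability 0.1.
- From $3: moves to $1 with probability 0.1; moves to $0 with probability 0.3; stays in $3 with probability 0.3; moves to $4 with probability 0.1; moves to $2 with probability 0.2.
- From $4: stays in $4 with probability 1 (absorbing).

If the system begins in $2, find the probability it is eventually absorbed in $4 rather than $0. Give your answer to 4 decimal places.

0.3597

Let h(s) be the probability of absorption at $4 starting from transient state s. Then h($4) = 1 and h($0) = 0. By first-step analysis:
h($1) = 0.3·0 + 0.1·h($1) + 0.3·h($2) + 0.2·h($3) + 0.1·1
h($2) = 0.3·0 + 0.2·h($1) + 0.2·h($2) + 0.1·h($3) + 0.2·1
h($3) = 0.3·0 + 0.1·h($1) + 0.2·h($2) + 0.3·h($3) + 0.1·1
Solving: h($1) = 0.2950, h($2) = 0.3597, h($3) = 0.2878.
Starting from $2, the probability is 0.3597.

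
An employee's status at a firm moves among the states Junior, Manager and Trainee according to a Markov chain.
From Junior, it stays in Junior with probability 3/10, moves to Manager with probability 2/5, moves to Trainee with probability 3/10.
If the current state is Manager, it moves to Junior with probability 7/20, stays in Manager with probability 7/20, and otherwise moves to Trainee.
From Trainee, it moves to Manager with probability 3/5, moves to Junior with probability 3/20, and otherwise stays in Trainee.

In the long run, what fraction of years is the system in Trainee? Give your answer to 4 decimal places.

0.2857

Let the stationary distribution be π with π = πP and π_1 + π_2 + π_3 = 1.
π_1 = 0.3·π_1 + 0.35·π_2 + 0.15·π_3
π_2 = 0.4·π_1 + 0.35·π_2 + 0.6·π_3
Solving with the normalization constraint gives π = (0.2789, 0.4354, 0.2857).
So the stationary probability of Trainee is 0.2857.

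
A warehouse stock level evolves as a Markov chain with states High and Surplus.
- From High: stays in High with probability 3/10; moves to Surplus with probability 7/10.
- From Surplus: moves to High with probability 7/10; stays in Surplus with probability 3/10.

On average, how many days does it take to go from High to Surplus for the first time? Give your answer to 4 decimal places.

Let t(s) be the expected number of days to first reach Surplus from state s, with t(Surplus) = 0. Conditioning on the first day:
t(High) = 1 + 0.3·t(High)
Solving: t(High) = 1.4286.
Expected days from High to Surplus: 1.4286.

1.4286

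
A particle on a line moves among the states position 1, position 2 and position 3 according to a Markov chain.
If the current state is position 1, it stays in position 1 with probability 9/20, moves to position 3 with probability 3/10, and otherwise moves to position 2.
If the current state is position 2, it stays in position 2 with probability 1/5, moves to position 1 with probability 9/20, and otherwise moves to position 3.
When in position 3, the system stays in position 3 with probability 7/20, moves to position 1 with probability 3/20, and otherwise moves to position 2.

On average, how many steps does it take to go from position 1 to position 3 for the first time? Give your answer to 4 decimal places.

3.2061

Let t(s) be the expected number of steps to first reach position 3 from state s, with t(position 3) = 0. Conditioning on the first step:
t(position 1) = 1 + 0.45·t(position 1) + 0.25·t(position 2)
t(position 2) = 1 + 0.45·t(position 1) + 0.2·t(position 2)
Solving: t(position 1) = 3.2061, t(position 2) = 3.0534.
Expected steps from position 1 to position 3: 3.2061.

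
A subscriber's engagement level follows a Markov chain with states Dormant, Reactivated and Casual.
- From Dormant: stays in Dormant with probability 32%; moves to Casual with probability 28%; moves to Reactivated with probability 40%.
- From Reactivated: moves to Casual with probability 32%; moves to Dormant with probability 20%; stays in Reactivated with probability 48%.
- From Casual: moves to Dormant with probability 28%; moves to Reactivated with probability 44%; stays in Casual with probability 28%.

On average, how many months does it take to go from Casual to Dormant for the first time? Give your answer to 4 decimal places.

4.1096

Let t(s) be the expected number of months to first reach Dormant from state s, with t(Dormant) = 0. Conditioning on the first month:
t(Reactivated) = 1 + 0.48·t(Reactivated) + 0.32·t(Casual)
t(Casual) = 1 + 0.44·t(Reactivated) + 0.28·t(Casual)
Solving: t(Reactivated) = 4.4521, t(Casual) = 4.1096.
Expected months from Casual to Dormant: 4.1096.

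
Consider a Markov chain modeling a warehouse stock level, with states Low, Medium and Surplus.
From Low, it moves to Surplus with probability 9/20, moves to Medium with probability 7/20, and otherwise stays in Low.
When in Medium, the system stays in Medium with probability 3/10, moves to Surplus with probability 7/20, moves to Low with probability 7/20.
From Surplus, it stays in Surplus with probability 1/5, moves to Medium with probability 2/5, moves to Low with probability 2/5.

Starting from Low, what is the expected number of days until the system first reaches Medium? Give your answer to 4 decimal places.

Let t(s) be the expected number of days to first reach Medium from state s, with t(Medium) = 0. Conditioning on the first day:
t(Low) = 1 + 0.2·t(Low) + 0.45·t(Surplus)
t(Surplus) = 1 + 0.4·t(Low) + 0.2·t(Surplus)
Solving: t(Low) = 2.7174, t(Surplus) = 2.6087.
Expected days from Low to Medium: 2.7174.

2.7174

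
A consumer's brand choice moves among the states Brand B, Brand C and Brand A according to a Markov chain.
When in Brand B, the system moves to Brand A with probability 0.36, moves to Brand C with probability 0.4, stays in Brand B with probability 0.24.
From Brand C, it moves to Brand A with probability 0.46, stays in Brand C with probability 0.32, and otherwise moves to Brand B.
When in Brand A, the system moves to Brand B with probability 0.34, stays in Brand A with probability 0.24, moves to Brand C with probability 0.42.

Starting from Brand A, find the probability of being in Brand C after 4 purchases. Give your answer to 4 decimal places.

0.3768

Propagate the distribution vector 4 purchases from Brand A.
After 0 purchases: (0.0000, 0.0000, 1.0000)
After 1 purchase: (0.3400, 0.4200, 0.2400)
After 2 purchases: (0.2556, 0.3712, 0.3732)
After 3 purchases: (0.2699, 0.3778, 0.3523)
After 4 purchases: (0.2677, 0.3768, 0.3555)
P(in Brand C after 4 purchases) = 0.3768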